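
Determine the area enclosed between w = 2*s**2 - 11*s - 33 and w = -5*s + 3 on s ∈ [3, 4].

On [3, 4], (2*s**2 - 11*s - 33) - (-5*s + 3) = 2*s**2 - 6*s - 36 is ≤ 0 throughout, so the area is a single integral of |2*s**2 - 6*s - 36|.
∫[3,4] (2*s**2 - 6*s - 36) ds = -97/3; the area of that piece is 97/3.

97/3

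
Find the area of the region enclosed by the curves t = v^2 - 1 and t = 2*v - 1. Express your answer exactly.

Both boundary curves give t as a function of v, so integrate with respect to v. Setting them equal: v^2 - 2*v = 0, i.e. v*(v - 2) = 0, so they meet at v = 0, 2.
For v in [0, 2], t = v^2 - 1 is on the left; area = ∫[0,2] (-(v^2 - 2*v)) dv = 4/3.

4/3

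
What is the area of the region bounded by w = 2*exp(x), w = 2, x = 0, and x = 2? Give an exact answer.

-6 + 2*exp(2)

On [0, 2], (2*exp(x)) - (2) = 2*exp(x) - 2 is ≥ 0 throughout, so the area is a single integral of |2*exp(x) - 2|.
∫[0,2] (2*exp(x) - 2) dx = -6 + 2*exp(2).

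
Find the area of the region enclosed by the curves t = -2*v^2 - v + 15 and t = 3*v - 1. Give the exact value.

72

Both boundary curves give t as a function of v, so integrate with respect to v. Setting them equal: -2*v^2 - 4*v + 16 = 0, i.e. -2*(v - 2)*(v + 4) = 0, so they meet at v = -4, 2.
For v in [-4, 2], t = -2*v^2 - v + 15 is on the right; area = ∫[-4,2] (-2*v^2 - 4*v + 16) dv = 72.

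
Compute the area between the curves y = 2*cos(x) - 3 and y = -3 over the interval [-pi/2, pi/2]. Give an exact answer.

4

On [-pi/2, pi/2], (2*cos(x) - 3) - (-3) = 2*cos(x) is ≥ 0 throughout, so the area is a single integral of |2*cos(x)|.
∫[-pi/2,pi/2] (2*cos(x)) dx = 4.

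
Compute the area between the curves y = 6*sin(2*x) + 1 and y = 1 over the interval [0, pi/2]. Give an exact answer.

6

On [0, pi/2], (6*sin(2*x) + 1) - (1) = 6*sin(2*x) is ≥ 0 throughout, so the area is a single integral of |6*sin(2*x)|.
∫[0,pi/2] (6*sin(2*x)) dx = 6.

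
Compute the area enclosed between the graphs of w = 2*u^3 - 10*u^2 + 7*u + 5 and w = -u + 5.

Set the curves equal: 2*u^3 - 10*u^2 + 7*u + 5 = -u + 5, so 2*u^3 - 10*u^2 + 8*u = 0, which factors as 2*u*(u - 4)*(u - 1) = 0. The curves meet at u = 0, 1, 4.
On [0, 1], w = 2*u^3 - 10*u^2 + 7*u + 5 is on top; that piece has area ∫[0,1] (2*u^3 - 10*u^2 + 8*u) du = 7/6.
On [1, 4], w = -u + 5 is on top; that piece has area ∫[1,4] (-(2*u^3 - 10*u^2 + 8*u)) du = 45/2.
Total enclosed area = 7/6 + 45/2 = 71/3.

71/3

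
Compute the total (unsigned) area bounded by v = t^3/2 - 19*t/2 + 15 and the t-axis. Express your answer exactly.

The curve meets the t-axis where t^3/2 - 19*t/2 + 15 = 0, i.e. (t - 3)*(t - 2)*(t + 5)/2 = 0, at t = -5, 2, 3.
On [-5, 2] the curve lies above the axis; ∫[-5,2] (t^3/2 - 19*t/2 + 15) dt = 1029/8, giving area 1029/8.
On [2, 3] the curve lies below the axis; ∫[2,3] (t^3/2 - 19*t/2 + 15) dt = -5/8, giving area 5/8.
Total area = 1029/8 + 5/8 = 517/4.

517/4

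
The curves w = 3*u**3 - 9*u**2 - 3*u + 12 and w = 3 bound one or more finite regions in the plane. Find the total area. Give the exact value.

Set the curves equal: 3*u**3 - 9*u**2 - 3*u + 12 = 3, so 3*u**3 - 9*u**2 - 3*u + 9 = 0, which factors as 3*(u - 3)*(u - 1)*(u + 1) = 0. The curves meet at u = -1, 1, 3.
On [-1, 1], w = 3*u**3 - 9*u**2 - 3*u + 12 is on top; that piece has area ∫[-1,1] (3*u**3 - 9*u**2 - 3*u + 9) du = 12.
On [1, 3], w = 3 is on top; that piece has area ∫[1,3] (-(3*u**3 - 9*u**2 - 3*u + 9)) du = 12.
Total enclosed area = 12 + 12 = 24.

24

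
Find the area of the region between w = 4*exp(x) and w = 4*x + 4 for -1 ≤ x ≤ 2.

On [-1, 2], (4*exp(x)) - (4*x + 4) = -4*x + 4*exp(x) - 4 is ≥ 0 throughout, so the area is a single integral of |-4*x + 4*exp(x) - 4|.
∫[-1,2] (-4*x + 4*exp(x) - 4) dx = -18 - 4*exp(-1) + 4*exp(2).

-18 - 4*exp(-1) + 4*exp(2)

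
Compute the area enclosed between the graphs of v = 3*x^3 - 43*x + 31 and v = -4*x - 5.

Set the curves equal: 3*x^3 - 43*x + 31 = -4*x - 5, so 3*x^3 - 39*x + 36 = 0, which factors as 3*(x - 3)*(x - 1)*(x + 4) = 0. The curves meet at x = -4, 1, 3.
On [-4, 1], v = 3*x^3 - 43*x + 31 is on top; that piece has area ∫[-4,1] (3*x^3 - 39*x + 36) dx = 1125/4.
On [1, 3], v = -4*x - 5 is on top; that piece has area ∫[1,3] (-(3*x^3 - 39*x + 36)) dx = 24.
Total enclosed area = 1125/4 + 24 = 1221/4.

1221/4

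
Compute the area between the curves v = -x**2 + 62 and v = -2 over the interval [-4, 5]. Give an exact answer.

513

On [-4, 5], (-x**2 + 62) - (-2) = -x**2 + 64 is ≥ 0 throughout, so the area is a single integral of |-x**2 + 64|.
∫[-4,5] (-x**2 + 64) dx = 513.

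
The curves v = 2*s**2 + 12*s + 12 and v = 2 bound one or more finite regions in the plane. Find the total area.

Set the curves equal: 2*s**2 + 12*s + 12 = 2, so 2*s**2 + 12*s + 10 = 0, which factors as 2*(s + 1)*(s + 5) = 0. The curves meet at s = -5, -1.
On [-5, -1], v = 2 is on top; that piece has area ∫[-5,-1] (-(2*s**2 + 12*s + 10)) ds = 64/3.

64/3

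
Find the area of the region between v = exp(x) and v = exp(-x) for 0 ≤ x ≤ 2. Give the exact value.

On [0, 2], (exp(x)) - (exp(-x)) = exp(x) - exp(-x) is ≥ 0 throughout, so the area is a single integral of |exp(x) - exp(-x)|.
∫[0,2] (exp(x) - exp(-x)) dx = -2 + exp(-2) + exp(2).

-2 + exp(-2) + exp(2)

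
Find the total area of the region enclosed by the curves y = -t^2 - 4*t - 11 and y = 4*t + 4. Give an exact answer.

Set the curves equal: -t^2 - 4*t - 11 = 4*t + 4, so -t^2 - 8*t - 15 = 0, which factors as -(t + 3)*(t + 5) = 0. The curves meet at t = -5, -3.
On [-5, -3], y = -t^2 - 4*t - 11 is on top; that piece has area ∫[-5,-3] (-t^2 - 8*t - 15) dt = 4/3.

4/3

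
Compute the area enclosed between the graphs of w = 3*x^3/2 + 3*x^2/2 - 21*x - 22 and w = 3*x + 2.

Set the curves equal: 3*x^3/2 + 3*x^2/2 - 21*x - 22 = 3*x + 2, so 3*x^3/2 + 3*x^2/2 - 24*x - 24 = 0, which factors as 3*(x - 4)*(x + 1)*(x + 4)/2 = 0. The curves meet at x = -4, -1, 4.
On [-4, -1], w = 3*x^3/2 + 3*x^2/2 - 21*x - 22 is on top; that piece has area ∫[-4,-1] (3*x^3/2 + 3*x^2/2 - 24*x - 24) dx = 351/8.
On [-1, 4], w = 3*x + 2 is on top; that piece has area ∫[-1,4] (-(3*x^3/2 + 3*x^2/2 - 24*x - 24)) dx = 1375/8.
Total enclosed area = 351/8 + 1375/8 = 863/4.

863/4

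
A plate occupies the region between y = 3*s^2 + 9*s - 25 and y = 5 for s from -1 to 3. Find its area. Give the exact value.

The difference (3*s^2 + 9*s - 25) - (5) = 3*s^2 + 9*s - 30 changes sign at s = 2 inside [-1, 3], so split the integral there.
∫[-1,2] (3*s^2 + 9*s - 30) ds = -135/2; the area of that piece is 135/2.
∫[2,3] (3*s^2 + 9*s - 30) ds = 23/2.
Total area = 135/2 + 23/2 = 79.

79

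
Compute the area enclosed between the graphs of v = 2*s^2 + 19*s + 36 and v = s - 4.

1/3

Set the curves equal: 2*s^2 + 19*s + 36 = s - 4, so 2*s^2 + 18*s + 40 = 0, which factors as 2*(s + 4)*(s + 5) = 0. The curves meet at s = -5, -4.
On [-5, -4], v = s - 4 is on top; that piece has area ∫[-5,-4] (-(2*s^2 + 18*s + 40)) ds = 1/3.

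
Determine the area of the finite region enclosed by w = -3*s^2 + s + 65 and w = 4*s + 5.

Set the curves equal: -3*s^2 + s + 65 = 4*s + 5, so -3*s^2 - 3*s + 60 = 0, which factors as -3*(s - 4)*(s + 5) = 0. The curves meet at s = -5, 4.
On [-5, 4], w = -3*s^2 + s + 65 is on top; that piece has area ∫[-5,4] (-3*s^2 - 3*s + 60) ds = 729/2.

729/2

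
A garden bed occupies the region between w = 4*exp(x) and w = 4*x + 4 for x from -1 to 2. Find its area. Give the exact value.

-18 - 4*exp(-1) + 4*exp(2)

On [-1, 2], (4*exp(x)) - (4*x + 4) = -4*x + 4*exp(x) - 4 is ≥ 0 throughout, so the area is a single integral of |-4*x + 4*exp(x) - 4|.
∫[-1,2] (-4*x + 4*exp(x) - 4) dx = -18 - 4*exp(-1) + 4*exp(2).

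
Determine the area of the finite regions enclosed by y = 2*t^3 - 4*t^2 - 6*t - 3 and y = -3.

71/3

Set the curves equal: 2*t^3 - 4*t^2 - 6*t - 3 = -3, so 2*t^3 - 4*t^2 - 6*t = 0, which factors as 2*t*(t - 3)*(t + 1) = 0. The curves meet at t = -1, 0, 3.
On [-1, 0], y = 2*t^3 - 4*t^2 - 6*t - 3 is on top; that piece has area ∫[-1,0] (2*t^3 - 4*t^2 - 6*t) dt = 7/6.
On [0, 3], y = -3 is on top; that piece has area ∫[0,3] (-(2*t^3 - 4*t^2 - 6*t)) dt = 45/2.
Total enclosed area = 7/6 + 45/2 = 71/3.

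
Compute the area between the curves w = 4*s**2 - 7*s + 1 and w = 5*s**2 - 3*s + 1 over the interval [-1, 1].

4

The difference (4*s**2 - 7*s + 1) - (5*s**2 - 3*s + 1) = -s**2 - 4*s changes sign at s = 0 inside [-1, 1], so split the integral there.
∫[-1,0] (-s**2 - 4*s) ds = 5/3.
∫[0,1] (-s**2 - 4*s) ds = -7/3; the area of that piece is 7/3.
Total area = 5/3 + 7/3 = 4.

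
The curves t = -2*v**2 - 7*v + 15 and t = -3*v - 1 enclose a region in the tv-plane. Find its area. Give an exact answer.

72

Both boundary curves give t as a function of v, so integrate with respect to v. Setting them equal: -2*v**2 - 4*v + 16 = 0, i.e. -2*(v - 2)*(v + 4) = 0, so they meet at v = -4, 2.
For v in [-4, 2], t = -2*v**2 - 7*v + 15 is on the right; area = ∫[-4,2] (-2*v**2 - 4*v + 16) dv = 72.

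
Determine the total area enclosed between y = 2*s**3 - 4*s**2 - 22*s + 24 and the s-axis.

The curve meets the s-axis where 2*s**3 - 4*s**2 - 22*s + 24 = 0, i.e. 2*(s - 4)*(s - 1)*(s + 3) = 0, at s = -3, 1, 4.
On [-3, 1] the curve lies above the axis; ∫[-3,1] (2*s**3 - 4*s**2 - 22*s + 24) ds = 320/3, giving area 320/3.
On [1, 4] the curve lies below the axis; ∫[1,4] (2*s**3 - 4*s**2 - 22*s + 24) ds = -99/2, giving area 99/2.
Total area = 320/3 + 99/2 = 937/6.

937/6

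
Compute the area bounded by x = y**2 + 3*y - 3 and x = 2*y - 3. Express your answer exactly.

1/6

Both boundary curves give x as a function of y, so integrate with respect to y. Setting them equal: y**2 + y = 0, i.e. y*(y + 1) = 0, so they meet at y = -1, 0.
For y in [-1, 0], x = y**2 + 3*y - 3 is on the left; area = ∫[-1,0] (-(y**2 + y)) dy = 1/6.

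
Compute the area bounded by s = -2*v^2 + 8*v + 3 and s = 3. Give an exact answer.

64/3

Both boundary curves give s as a function of v, so integrate with respect to v. Setting them equal: -2*v^2 + 8*v = 0, i.e. -2*v*(v - 4) = 0, so they meet at v = 0, 4.
For v in [0, 4], s = -2*v^2 + 8*v + 3 is on the right; area = ∫[0,4] (-2*v^2 + 8*v) dv = 64/3.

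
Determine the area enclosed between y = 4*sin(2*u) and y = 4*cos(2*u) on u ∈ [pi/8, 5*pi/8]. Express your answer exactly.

On [pi/8, 5*pi/8], (4*sin(2*u)) - (4*cos(2*u)) = 4*sin(2*u) - 4*cos(2*u) is ≥ 0 throughout, so the area is a single integral of |4*sin(2*u) - 4*cos(2*u)|.
∫[pi/8,5*pi/8] (4*sin(2*u) - 4*cos(2*u)) du = 4*sqrt(2).

4*sqrt(2)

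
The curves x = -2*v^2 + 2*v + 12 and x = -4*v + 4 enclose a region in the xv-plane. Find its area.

Both boundary curves give x as a function of v, so integrate with respect to v. Setting them equal: -2*v^2 + 6*v + 8 = 0, i.e. -2*(v - 4)*(v + 1) = 0, so they meet at v = -1, 4.
For v in [-1, 4], x = -2*v^2 + 2*v + 12 is on the right; area = ∫[-1,4] (-2*v^2 + 6*v + 8) dv = 125/3.

125/3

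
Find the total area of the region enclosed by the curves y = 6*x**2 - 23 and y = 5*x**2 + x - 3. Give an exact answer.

Set the curves equal: 6*x**2 - 23 = 5*x**2 + x - 3, so x**2 - x - 20 = 0, which factors as (x - 5)*(x + 4) = 0. The curves meet at x = -4, 5.
On [-4, 5], y = 5*x**2 + x - 3 is on top; that piece has area ∫[-4,5] (-(x**2 - x - 20)) dx = 243/2.

243/2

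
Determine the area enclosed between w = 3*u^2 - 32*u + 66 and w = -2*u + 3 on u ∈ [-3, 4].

The difference (3*u^2 - 32*u + 66) - (-2*u + 3) = 3*u^2 - 30*u + 63 changes sign at u = 3 inside [-3, 4], so split the integral there.
∫[-3,3] (3*u^2 - 30*u + 63) du = 432.
∫[3,4] (3*u^2 - 30*u + 63) du = -5; the area of that piece is 5.
Total area = 432 + 5 = 437.

437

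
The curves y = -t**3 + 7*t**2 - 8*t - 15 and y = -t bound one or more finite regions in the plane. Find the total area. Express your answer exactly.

148/3

Set the curves equal: -t**3 + 7*t**2 - 8*t - 15 = -t, so -t**3 + 7*t**2 - 7*t - 15 = 0, which factors as -(t - 5)*(t - 3)*(t + 1) = 0. The curves meet at t = -1, 3, 5.
On [-1, 3], y = -t is on top; that piece has area ∫[-1,3] (-(-t**3 + 7*t**2 - 7*t - 15)) dt = 128/3.
On [3, 5], y = -t**3 + 7*t**2 - 8*t - 15 is on top; that piece has area ∫[3,5] (-t**3 + 7*t**2 - 7*t - 15) dt = 20/3.
Total enclosed area = 128/3 + 20/3 = 148/3.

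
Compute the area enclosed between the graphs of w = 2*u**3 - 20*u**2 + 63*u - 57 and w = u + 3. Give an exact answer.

37/6

Set the curves equal: 2*u**3 - 20*u**2 + 63*u - 57 = u + 3, so 2*u**3 - 20*u**2 + 62*u - 60 = 0, which factors as 2*(u - 5)*(u - 3)*(u - 2) = 0. The curves meet at u = 2, 3, 5.
On [2, 3], w = 2*u**3 - 20*u**2 + 63*u - 57 is on top; that piece has area ∫[2,3] (2*u**3 - 20*u**2 + 62*u - 60) du = 5/6.
On [3, 5], w = u + 3 is on top; that piece has area ∫[3,5] (-(2*u**3 - 20*u**2 + 62*u - 60)) du = 16/3.
Total enclosed area = 5/6 + 16/3 = 37/6.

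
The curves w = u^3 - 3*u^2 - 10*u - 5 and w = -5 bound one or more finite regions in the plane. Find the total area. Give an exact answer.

Set the curves equal: u^3 - 3*u^2 - 10*u - 5 = -5, so u^3 - 3*u^2 - 10*u = 0, which factors as u*(u - 5)*(u + 2) = 0. The curves meet at u = -2, 0, 5.
On [-2, 0], w = u^3 - 3*u^2 - 10*u - 5 is on top; that piece has area ∫[-2,0] (u^3 - 3*u^2 - 10*u) du = 8.
On [0, 5], w = -5 is on top; that piece has area ∫[0,5] (-(u^3 - 3*u^2 - 10*u)) du = 375/4.
Total enclosed area = 8 + 375/4 = 407/4.

407/4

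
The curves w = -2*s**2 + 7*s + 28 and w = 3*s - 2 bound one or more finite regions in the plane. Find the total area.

Set the curves equal: -2*s**2 + 7*s + 28 = 3*s - 2, so -2*s**2 + 4*s + 30 = 0, which factors as -2*(s - 5)*(s + 3) = 0. The curves meet at s = -3, 5.
On [-3, 5], w = -2*s**2 + 7*s + 28 is on top; that piece has area ∫[-3,5] (-2*s**2 + 4*s + 30) ds = 512/3.

512/3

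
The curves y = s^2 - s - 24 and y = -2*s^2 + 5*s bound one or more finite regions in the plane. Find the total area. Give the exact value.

108

Set the curves equal: s^2 - s - 24 = -2*s^2 + 5*s, so 3*s^2 - 6*s - 24 = 0, which factors as 3*(s - 4)*(s + 2) = 0. The curves meet at s = -2, 4.
On [-2, 4], y = -2*s^2 + 5*s is on top; that piece has area ∫[-2,4] (-(3*s^2 - 6*s - 24)) ds = 108.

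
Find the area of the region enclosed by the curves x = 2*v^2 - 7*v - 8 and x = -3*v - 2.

Both boundary curves give x as a function of v, so integrate with respect to v. Setting them equal: 2*v^2 - 4*v - 6 = 0, i.e. 2*(v - 3)*(v + 1) = 0, so they meet at v = -1, 3.
For v in [-1, 3], x = 2*v^2 - 7*v - 8 is on the left; area = ∫[-1,3] (-(2*v^2 - 4*v - 6)) dv = 64/3.

64/3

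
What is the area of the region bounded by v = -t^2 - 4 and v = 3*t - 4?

9/2

Set the curves equal: -t^2 - 4 = 3*t - 4, so -t^2 - 3*t = 0, which factors as -t*(t + 3) = 0. The curves meet at t = -3, 0.
On [-3, 0], v = -t^2 - 4 is on top; that piece has area ∫[-3,0] (-t^2 - 3*t) dt = 9/2.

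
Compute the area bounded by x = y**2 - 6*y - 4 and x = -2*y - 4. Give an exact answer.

Both boundary curves give x as a function of y, so integrate with respect to y. Setting them equal: y**2 - 4*y = 0, i.e. y*(y - 4) = 0, so they meet at y = 0, 4.
For y in [0, 4], x = y**2 - 6*y - 4 is on the left; area = ∫[0,4] (-(y**2 - 4*y)) dy = 32/3.

32/3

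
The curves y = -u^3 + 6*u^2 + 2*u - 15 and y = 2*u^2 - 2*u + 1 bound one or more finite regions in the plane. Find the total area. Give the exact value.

148/3

Set the curves equal: -u^3 + 6*u^2 + 2*u - 15 = 2*u^2 - 2*u + 1, so -u^3 + 4*u^2 + 4*u - 16 = 0, which factors as -(u - 4)*(u - 2)*(u + 2) = 0. The curves meet at u = -2, 2, 4.
On [-2, 2], y = 2*u^2 - 2*u + 1 is on top; that piece has area ∫[-2,2] (-(-u^3 + 4*u^2 + 4*u - 16)) du = 128/3.
On [2, 4], y = -u^3 + 6*u^2 + 2*u - 15 is on top; that piece has area ∫[2,4] (-u^3 + 4*u^2 + 4*u - 16) du = 20/3.
Total enclosed area = 128/3 + 20/3 = 148/3.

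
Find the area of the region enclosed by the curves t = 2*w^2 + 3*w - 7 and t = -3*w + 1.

Both boundary curves give t as a function of w, so integrate with respect to w. Setting them equal: 2*w^2 + 6*w - 8 = 0, i.e. 2*(w - 1)*(w + 4) = 0, so they meet at w = -4, 1.
For w in [-4, 1], t = 2*w^2 + 3*w - 7 is on the left; area = ∫[-4,1] (-(2*w^2 + 6*w - 8)) dw = 125/3.

125/3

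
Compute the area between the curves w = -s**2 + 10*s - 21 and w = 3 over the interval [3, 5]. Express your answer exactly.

The difference (-s**2 + 10*s - 21) - (3) = -s**2 + 10*s - 24 changes sign at s = 4 inside [3, 5], so split the integral there.
∫[3,4] (-s**2 + 10*s - 24) ds = -4/3; the area of that piece is 4/3.
∫[4,5] (-s**2 + 10*s - 24) ds = 2/3.
Total area = 4/3 + 2/3 = 2.

2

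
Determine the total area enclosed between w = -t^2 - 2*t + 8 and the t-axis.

36

The curve meets the t-axis where -t^2 - 2*t + 8 = 0, i.e. -(t - 2)*(t + 4) = 0, at t = -4, 2.
On [-4, 2] the curve lies above the axis; ∫[-4,2] (-t^2 - 2*t + 8) dt = 36, giving area 36.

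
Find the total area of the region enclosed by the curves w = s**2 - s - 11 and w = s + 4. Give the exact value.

Set the curves equal: s**2 - s - 11 = s + 4, so s**2 - 2*s - 15 = 0, which factors as (s - 5)*(s + 3) = 0. The curves meet at s = -3, 5.
On [-3, 5], w = s + 4 is on top; that piece has area ∫[-3,5] (-(s**2 - 2*s - 15)) ds = 256/3.

256/3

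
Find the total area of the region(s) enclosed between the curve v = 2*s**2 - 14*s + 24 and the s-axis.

1/3

The curve meets the s-axis where 2*s**2 - 14*s + 24 = 0, i.e. 2*(s - 4)*(s - 3) = 0, at s = 3, 4.
On [3, 4] the curve lies below the axis; ∫[3,4] (2*s**2 - 14*s + 24) ds = -1/3, giving area 1/3.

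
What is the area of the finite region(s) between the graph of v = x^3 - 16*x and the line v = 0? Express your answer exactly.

The curve meets the x-axis where x^3 - 16*x = 0, i.e. x*(x - 4)*(x + 4) = 0, at x = -4, 0, 4.
On [-4, 0] the curve lies above the axis; ∫[-4,0] (x^3 - 16*x) dx = 64, giving area 64.
On [0, 4] the curve lies below the axis; ∫[0,4] (x^3 - 16*x) dx = -64, giving area 64.
Total area = 64 + 64 = 128.

128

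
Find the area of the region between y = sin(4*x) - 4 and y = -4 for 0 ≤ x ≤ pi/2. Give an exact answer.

1

The difference (sin(4*x) - 4) - (-4) = sin(4*x) changes sign at x = pi/4 inside [0, pi/2], so split the integral there.
∫[0,pi/4] (sin(4*x)) dx = 1/2.
∫[pi/4,pi/2] (sin(4*x)) dx = -1/2; the area of that piece is 1/2.
Total area = 1/2 + 1/2 = 1.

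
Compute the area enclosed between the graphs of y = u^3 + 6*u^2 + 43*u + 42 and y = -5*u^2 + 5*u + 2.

37/12

Set the curves equal: u^3 + 6*u^2 + 43*u + 42 = -5*u^2 + 5*u + 2, so u^3 + 11*u^2 + 38*u + 40 = 0, which factors as (u + 2)*(u + 4)*(u + 5) = 0. The curves meet at u = -5, -4, -2.
On [-5, -4], y = u^3 + 6*u^2 + 43*u + 42 is on top; that piece has area ∫[-5,-4] (u^3 + 11*u^2 + 38*u + 40) du = 5/12.
On [-4, -2], y = -5*u^2 + 5*u + 2 is on top; that piece has area ∫[-4,-2] (-(u^3 + 11*u^2 + 38*u + 40)) du = 8/3.
Total enclosed area = 5/12 + 8/3 = 37/12.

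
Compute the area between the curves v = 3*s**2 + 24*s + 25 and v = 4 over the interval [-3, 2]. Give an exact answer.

136

The difference (3*s**2 + 24*s + 25) - (4) = 3*s**2 + 24*s + 21 changes sign at s = -1 inside [-3, 2], so split the integral there.
∫[-3,-1] (3*s**2 + 24*s + 21) ds = -28; the area of that piece is 28.
∫[-1,2] (3*s**2 + 24*s + 21) ds = 108.
Total area = 28 + 108 = 136.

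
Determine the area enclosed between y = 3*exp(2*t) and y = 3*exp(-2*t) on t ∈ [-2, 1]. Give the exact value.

-6 + 3*exp(-4)/2 + 3*exp(-2)/2 + 3*exp(2)/2 + 3*exp(4)/2

The difference (3*exp(2*t)) - (3*exp(-2*t)) = 3*exp(2*t) - 3*exp(-2*t) changes sign at t = 0 inside [-2, 1], so split the integral there.
∫[-2,0] (3*exp(2*t) - 3*exp(-2*t)) dt = -3*exp(4)/2 - 3*exp(-4)/2 + 3; the area of that piece is -3 + 3*exp(-4)/2 + 3*exp(4)/2.
∫[0,1] (3*exp(2*t) - 3*exp(-2*t)) dt = -3 + 3*exp(-2)/2 + 3*exp(2)/2.
Total area = (-3 + 3*exp(-4)/2 + 3*exp(4)/2) + (-3 + 3*exp(-2)/2 + 3*exp(2)/2) = -6 + 3*exp(-4)/2 + 3*exp(-2)/2 + 3*exp(2)/2 + 3*exp(4)/2.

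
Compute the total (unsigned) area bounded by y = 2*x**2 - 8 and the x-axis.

The curve meets the x-axis where 2*x**2 - 8 = 0, i.e. 2*(x - 2)*(x + 2) = 0, at x = -2, 2.
On [-2, 2] the curve lies below the axis; ∫[-2,2] (2*x**2 - 8) dx = -64/3, giving area 64/3.

64/3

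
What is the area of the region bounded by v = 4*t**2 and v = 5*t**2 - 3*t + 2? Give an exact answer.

Set the curves equal: 4*t**2 = 5*t**2 - 3*t + 2, so -t**2 + 3*t - 2 = 0, which factors as -(t - 2)*(t - 1) = 0. The curves meet at t = 1, 2.
On [1, 2], v = 4*t**2 is on top; that piece has area ∫[1,2] (-t**2 + 3*t - 2) dt = 1/6.

1/6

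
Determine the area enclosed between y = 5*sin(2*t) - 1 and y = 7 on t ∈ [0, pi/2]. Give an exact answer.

-5 + 4*pi

On [0, pi/2], (5*sin(2*t) - 1) - (7) = 5*sin(2*t) - 8 is ≤ 0 throughout, so the area is a single integral of |5*sin(2*t) - 8|.
∫[0,pi/2] (5*sin(2*t) - 8) dt = 5 - 4*pi; the area of that piece is -5 + 4*pi.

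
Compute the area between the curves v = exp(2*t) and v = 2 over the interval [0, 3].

The difference (exp(2*t)) - (2) = exp(2*t) - 2 changes sign at t = log(2)/2 inside [0, 3], so split the integral there.
∫[0,log(2)/2] (exp(2*t) - 2) dt = 1/2 - log(2); the area of that piece is -1/2 + log(2).
∫[log(2)/2,3] (exp(2*t) - 2) dt = -7 + log(2) + exp(6)/2.
Total area = (-1/2 + log(2)) + (-7 + log(2) + exp(6)/2) = -15/2 + 2*log(2) + exp(6)/2.

-15/2 + 2*log(2) + exp(6)/2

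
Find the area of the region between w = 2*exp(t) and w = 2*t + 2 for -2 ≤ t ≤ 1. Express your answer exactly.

On [-2, 1], (2*exp(t)) - (2*t + 2) = -2*t + 2*exp(t) - 2 is ≥ 0 throughout, so the area is a single integral of |-2*t + 2*exp(t) - 2|.
∫[-2,1] (-2*t + 2*exp(t) - 2) dt = -3 - 2*exp(-2) + 2*exp(1).

-3 - 2*exp(-2) + 2*exp(1)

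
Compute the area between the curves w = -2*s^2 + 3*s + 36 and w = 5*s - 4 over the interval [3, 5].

The difference (-2*s^2 + 3*s + 36) - (5*s - 4) = -2*s^2 - 2*s + 40 changes sign at s = 4 inside [3, 5], so split the integral there.
∫[3,4] (-2*s^2 - 2*s + 40) ds = 25/3.
∫[4,5] (-2*s^2 - 2*s + 40) ds = -29/3; the area of that piece is 29/3.
Total area = 25/3 + 29/3 = 18.

18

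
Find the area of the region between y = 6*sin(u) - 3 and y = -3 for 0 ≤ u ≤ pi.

On [0, pi], (6*sin(u) - 3) - (-3) = 6*sin(u) is ≥ 0 throughout, so the area is a single integral of |6*sin(u)|.
∫[0,pi] (6*sin(u)) du = 12.

12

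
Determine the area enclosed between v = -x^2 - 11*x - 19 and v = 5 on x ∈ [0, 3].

261/2

On [0, 3], (-x^2 - 11*x - 19) - (5) = -x^2 - 11*x - 24 is ≤ 0 throughout, so the area is a single integral of |-x^2 - 11*x - 24|.
∫[0,3] (-x^2 - 11*x - 24) dx = -261/2; the area of that piece is 261/2.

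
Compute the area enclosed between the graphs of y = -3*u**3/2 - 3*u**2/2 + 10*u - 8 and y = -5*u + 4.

443/4

Set the curves equal: -3*u**3/2 - 3*u**2/2 + 10*u - 8 = -5*u + 4, so -3*u**3/2 - 3*u**2/2 + 15*u - 12 = 0, which factors as -3*(u - 2)*(u - 1)*(u + 4)/2 = 0. The curves meet at u = -4, 1, 2.
On [-4, 1], y = -5*u + 4 is on top; that piece has area ∫[-4,1] (-(-3*u**3/2 - 3*u**2/2 + 15*u - 12)) du = 875/8.
On [1, 2], y = -3*u**3/2 - 3*u**2/2 + 10*u - 8 is on top; that piece has area ∫[1,2] (-3*u**3/2 - 3*u**2/2 + 15*u - 12) du = 11/8.
Total enclosed area = 875/8 + 11/8 = 443/4.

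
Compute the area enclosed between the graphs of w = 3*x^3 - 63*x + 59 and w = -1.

2997/4

Set the curves equal: 3*x^3 - 63*x + 59 = -1, so 3*x^3 - 63*x + 60 = 0, which factors as 3*(x - 4)*(x - 1)*(x + 5) = 0. The curves meet at x = -5, 1, 4.
On [-5, 1], w = 3*x^3 - 63*x + 59 is on top; that piece has area ∫[-5,1] (3*x^3 - 63*x + 60) dx = 648.
On [1, 4], w = -1 is on top; that piece has area ∫[1,4] (-(3*x^3 - 63*x + 60)) dx = 405/4.
Total enclosed area = 648 + 405/4 = 2997/4.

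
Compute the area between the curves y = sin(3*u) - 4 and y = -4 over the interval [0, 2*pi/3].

The difference (sin(3*u) - 4) - (-4) = sin(3*u) changes sign at u = pi/3 inside [0, 2*pi/3], so split the integral there.
∫[0,pi/3] (sin(3*u)) du = 2/3.
∫[pi/3,2*pi/3] (sin(3*u)) du = -2/3; the area of that piece is 2/3.
Total area = 2/3 + 2/3 = 4/3.

4/3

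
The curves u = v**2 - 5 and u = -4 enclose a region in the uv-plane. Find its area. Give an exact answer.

4/3

Both boundary curves give u as a function of v, so integrate with respect to v. Setting them equal: v**2 - 1 = 0, i.e. (v - 1)*(v + 1) = 0, so they meet at v = -1, 1.
For v in [-1, 1], u = v**2 - 5 is on the left; area = ∫[-1,1] (-(v**2 - 1)) dv = 4/3.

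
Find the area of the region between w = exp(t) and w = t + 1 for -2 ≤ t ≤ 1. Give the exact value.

On [-2, 1], (exp(t)) - (t + 1) = -t + exp(t) - 1 is ≥ 0 throughout, so the area is a single integral of |-t + exp(t) - 1|.
∫[-2,1] (-t + exp(t) - 1) dt = -3/2 - exp(-2) + exp(1).

-3/2 - exp(-2) + exp(1)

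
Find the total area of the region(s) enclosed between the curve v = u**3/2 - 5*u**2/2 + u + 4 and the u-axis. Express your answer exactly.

The curve meets the u-axis where u**3/2 - 5*u**2/2 + u + 4 = 0, i.e. (u - 4)*(u - 2)*(u + 1)/2 = 0, at u = -1, 2, 4.
On [-1, 2] the curve lies above the axis; ∫[-1,2] (u**3/2 - 5*u**2/2 + u + 4) du = 63/8, giving area 63/8.
On [2, 4] the curve lies below the axis; ∫[2,4] (u**3/2 - 5*u**2/2 + u + 4) du = -8/3, giving area 8/3.
Total area = 63/8 + 8/3 = 253/24.

253/24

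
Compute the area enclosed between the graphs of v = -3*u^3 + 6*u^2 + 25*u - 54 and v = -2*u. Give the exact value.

443/2

Set the curves equal: -3*u^3 + 6*u^2 + 25*u - 54 = -2*u, so -3*u^3 + 6*u^2 + 27*u - 54 = 0, which factors as -3*(u - 3)*(u - 2)*(u + 3) = 0. The curves meet at u = -3, 2, 3.
On [-3, 2], v = -2*u is on top; that piece has area ∫[-3,2] (-(-3*u^3 + 6*u^2 + 27*u - 54)) du = 875/4.
On [2, 3], v = -3*u^3 + 6*u^2 + 25*u - 54 is on top; that piece has area ∫[2,3] (-3*u^3 + 6*u^2 + 27*u - 54) du = 11/4.
Total enclosed area = 875/4 + 11/4 = 443/2.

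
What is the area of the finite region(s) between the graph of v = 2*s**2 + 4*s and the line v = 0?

The curve meets the s-axis where 2*s**2 + 4*s = 0, i.e. 2*s*(s + 2) = 0, at s = -2, 0.
On [-2, 0] the curve lies below the axis; ∫[-2,0] (2*s**2 + 4*s) ds = -8/3, giving area 8/3.

8/3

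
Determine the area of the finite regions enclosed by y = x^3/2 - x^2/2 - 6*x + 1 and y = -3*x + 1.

Set the curves equal: x^3/2 - x^2/2 - 6*x + 1 = -3*x + 1, so x^3/2 - x^2/2 - 3*x = 0, which factors as x*(x - 3)*(x + 2)/2 = 0. The curves meet at x = -2, 0, 3.
On [-2, 0], y = x^3/2 - x^2/2 - 6*x + 1 is on top; that piece has area ∫[-2,0] (x^3/2 - x^2/2 - 3*x) dx = 8/3.
On [0, 3], y = -3*x + 1 is on top; that piece has area ∫[0,3] (-(x^3/2 - x^2/2 - 3*x)) dx = 63/8.
Total enclosed area = 8/3 + 63/8 = 253/24.

253/24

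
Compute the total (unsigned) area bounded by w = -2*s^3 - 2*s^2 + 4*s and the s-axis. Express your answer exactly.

The curve meets the s-axis where -2*s^3 - 2*s^2 + 4*s = 0, i.e. -2*s*(s - 1)*(s + 2) = 0, at s = -2, 0, 1.
On [-2, 0] the curve lies below the axis; ∫[-2,0] (-2*s^3 - 2*s^2 + 4*s) ds = -16/3, giving area 16/3.
On [0, 1] the curve lies above the axis; ∫[0,1] (-2*s^3 - 2*s^2 + 4*s) ds = 5/6, giving area 5/6.
Total area = 16/3 + 5/6 = 37/6.

37/6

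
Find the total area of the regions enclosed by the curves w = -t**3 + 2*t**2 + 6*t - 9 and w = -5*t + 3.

Set the curves equal: -t**3 + 2*t**2 + 6*t - 9 = -5*t + 3, so -t**3 + 2*t**2 + 11*t - 12 = 0, which factors as -(t - 4)*(t - 1)*(t + 3) = 0. The curves meet at t = -3, 1, 4.
On [-3, 1], w = -5*t + 3 is on top; that piece has area ∫[-3,1] (-(-t**3 + 2*t**2 + 11*t - 12)) dt = 160/3.
On [1, 4], w = -t**3 + 2*t**2 + 6*t - 9 is on top; that piece has area ∫[1,4] (-t**3 + 2*t**2 + 11*t - 12) dt = 99/4.
Total enclosed area = 160/3 + 99/4 = 937/12.

937/12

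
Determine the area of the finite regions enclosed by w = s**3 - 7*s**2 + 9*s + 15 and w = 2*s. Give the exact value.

Set the curves equal: s**3 - 7*s**2 + 9*s + 15 = 2*s, so s**3 - 7*s**2 + 7*s + 15 = 0, which factors as (s - 5)*(s - 3)*(s + 1) = 0. The curves meet at s = -1, 3, 5.
On [-1, 3], w = s**3 - 7*s**2 + 9*s + 15 is on top; that piece has area ∫[-1,3] (s**3 - 7*s**2 + 7*s + 15) ds = 128/3.
On [3, 5], w = 2*s is on top; that piece has area ∫[3,5] (-(s**3 - 7*s**2 + 7*s + 15)) ds = 20/3.
Total enclosed area = 128/3 + 20/3 = 148/3.

148/3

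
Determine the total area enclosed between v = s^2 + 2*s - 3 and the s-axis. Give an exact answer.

32/3

The curve meets the s-axis where s^2 + 2*s - 3 = 0, i.e. (s - 1)*(s + 3) = 0, at s = -3, 1.
On [-3, 1] the curve lies below the axis; ∫[-3,1] (s^2 + 2*s - 3) ds = -32/3, giving area 32/3.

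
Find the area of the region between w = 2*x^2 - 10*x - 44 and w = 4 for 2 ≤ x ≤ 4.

On [2, 4], (2*x^2 - 10*x - 44) - (4) = 2*x^2 - 10*x - 48 is ≤ 0 throughout, so the area is a single integral of |2*x^2 - 10*x - 48|.
∫[2,4] (2*x^2 - 10*x - 48) dx = -356/3; the area of that piece is 356/3.

356/3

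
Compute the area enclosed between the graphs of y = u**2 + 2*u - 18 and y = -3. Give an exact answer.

Set the curves equal: u**2 + 2*u - 18 = -3, so u**2 + 2*u - 15 = 0, which factors as (u - 3)*(u + 5) = 0. The curves meet at u = -5, 3.
On [-5, 3], y = -3 is on top; that piece has area ∫[-5,3] (-(u**2 + 2*u - 15)) du = 256/3.

256/3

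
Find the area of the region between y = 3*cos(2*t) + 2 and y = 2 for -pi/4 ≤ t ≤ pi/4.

3

On [-pi/4, pi/4], (3*cos(2*t) + 2) - (2) = 3*cos(2*t) is ≥ 0 throughout, so the area is a single integral of |3*cos(2*t)|.
∫[-pi/4,pi/4] (3*cos(2*t)) dt = 3.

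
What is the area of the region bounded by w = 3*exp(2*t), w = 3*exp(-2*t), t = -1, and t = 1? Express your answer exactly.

The difference (3*exp(2*t)) - (3*exp(-2*t)) = 3*exp(2*t) - 3*exp(-2*t) changes sign at t = 0 inside [-1, 1], so split the integral there.
∫[-1,0] (3*exp(2*t) - 3*exp(-2*t)) dt = -3*exp(2)/2 - 3*exp(-2)/2 + 3; the area of that piece is -3 + 3*exp(-2)/2 + 3*exp(2)/2.
∫[0,1] (3*exp(2*t) - 3*exp(-2*t)) dt = -3 + 3*exp(-2)/2 + 3*exp(2)/2.
Total area = (-3 + 3*exp(-2)/2 + 3*exp(2)/2) + (-3 + 3*exp(-2)/2 + 3*exp(2)/2) = -6 + 3*exp(-2) + 3*exp(2).

-6 + 3*exp(-2) + 3*exp(2)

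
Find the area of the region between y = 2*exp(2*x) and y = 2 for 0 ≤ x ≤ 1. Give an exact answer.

-3 + exp(2)

On [0, 1], (2*exp(2*x)) - (2) = 2*exp(2*x) - 2 is ≥ 0 throughout, so the area is a single integral of |2*exp(2*x) - 2|.
∫[0,1] (2*exp(2*x) - 2) dx = -3 + exp(2).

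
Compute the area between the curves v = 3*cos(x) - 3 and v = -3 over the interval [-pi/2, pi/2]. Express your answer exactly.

6

On [-pi/2, pi/2], (3*cos(x) - 3) - (-3) = 3*cos(x) is ≥ 0 throughout, so the area is a single integral of |3*cos(x)|.
∫[-pi/2,pi/2] (3*cos(x)) dx = 6.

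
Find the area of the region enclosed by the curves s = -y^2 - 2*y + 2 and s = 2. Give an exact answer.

Both boundary curves give s as a function of y, so integrate with respect to y. Setting them equal: -y^2 - 2*y = 0, i.e. -y*(y + 2) = 0, so they meet at y = -2, 0.
For y in [-2, 0], s = -y^2 - 2*y + 2 is on the right; area = ∫[-2,0] (-y^2 - 2*y) dy = 4/3.

4/3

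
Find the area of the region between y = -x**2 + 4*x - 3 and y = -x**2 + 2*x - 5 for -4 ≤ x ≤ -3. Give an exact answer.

5

On [-4, -3], (-x**2 + 4*x - 3) - (-x**2 + 2*x - 5) = 2*x + 2 is ≤ 0 throughout, so the area is a single integral of |2*x + 2|.
∫[-4,-3] (2*x + 2) dx = -5; the area of that piece is 5.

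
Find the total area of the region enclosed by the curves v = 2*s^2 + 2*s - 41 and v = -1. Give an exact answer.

243

Set the curves equal: 2*s^2 + 2*s - 41 = -1, so 2*s^2 + 2*s - 40 = 0, which factors as 2*(s - 4)*(s + 5) = 0. The curves meet at s = -5, 4.
On [-5, 4], v = -1 is on top; that piece has area ∫[-5,4] (-(2*s^2 + 2*s - 40)) ds = 243.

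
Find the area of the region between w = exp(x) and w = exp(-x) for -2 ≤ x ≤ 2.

-4 + 2*exp(-2) + 2*exp(2)

The difference (exp(x)) - (exp(-x)) = exp(x) - exp(-x) changes sign at x = 0 inside [-2, 2], so split the integral there.
∫[-2,0] (exp(x) - exp(-x)) dx = -exp(2) - exp(-2) + 2; the area of that piece is -2 + exp(-2) + exp(2).
∫[0,2] (exp(x) - exp(-x)) dx = -2 + exp(-2) + exp(2).
Total area = (-2 + exp(-2) + exp(2)) + (-2 + exp(-2) + exp(2)) = -4 + 2*exp(-2) + 2*exp(2).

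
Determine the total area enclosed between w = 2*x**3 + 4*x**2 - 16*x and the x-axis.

The curve meets the x-axis where 2*x**3 + 4*x**2 - 16*x = 0, i.e. 2*x*(x - 2)*(x + 4) = 0, at x = -4, 0, 2.
On [-4, 0] the curve lies above the axis; ∫[-4,0] (2*x**3 + 4*x**2 - 16*x) dx = 256/3, giving area 256/3.
On [0, 2] the curve lies below the axis; ∫[0,2] (2*x**3 + 4*x**2 - 16*x) dx = -40/3, giving area 40/3.
Total area = 256/3 + 40/3 = 296/3.

296/3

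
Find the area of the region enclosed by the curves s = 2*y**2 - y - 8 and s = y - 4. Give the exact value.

Both boundary curves give s as a function of y, so integrate with respect to y. Setting them equal: 2*y**2 - 2*y - 4 = 0, i.e. 2*(y - 2)*(y + 1) = 0, so they meet at y = -1, 2.
For y in [-1, 2], s = 2*y**2 - y - 8 is on the left; area = ∫[-1,2] (-(2*y**2 - 2*y - 4)) dy = 9.

9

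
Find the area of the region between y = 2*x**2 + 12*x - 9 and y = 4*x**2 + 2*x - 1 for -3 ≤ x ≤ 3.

292/3

The difference (2*x**2 + 12*x - 9) - (4*x**2 + 2*x - 1) = -2*x**2 + 10*x - 8 changes sign at x = 1 inside [-3, 3], so split the integral there.
∫[-3,1] (-2*x**2 + 10*x - 8) dx = -272/3; the area of that piece is 272/3.
∫[1,3] (-2*x**2 + 10*x - 8) dx = 20/3.
Total area = 272/3 + 20/3 = 292/3.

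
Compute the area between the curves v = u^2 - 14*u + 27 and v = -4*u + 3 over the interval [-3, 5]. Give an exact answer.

164

The difference (u^2 - 14*u + 27) - (-4*u + 3) = u^2 - 10*u + 24 changes sign at u = 4 inside [-3, 5], so split the integral there.
∫[-3,4] (u^2 - 10*u + 24) du = 490/3.
∫[4,5] (u^2 - 10*u + 24) du = -2/3; the area of that piece is 2/3.
Total area = 490/3 + 2/3 = 164.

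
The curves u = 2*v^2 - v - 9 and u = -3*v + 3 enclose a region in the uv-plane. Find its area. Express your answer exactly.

Both boundary curves give u as a function of v, so integrate with respect to v. Setting them equal: 2*v^2 + 2*v - 12 = 0, i.e. 2*(v - 2)*(v + 3) = 0, so they meet at v = -3, 2.
For v in [-3, 2], u = 2*v^2 - v - 9 is on the left; area = ∫[-3,2] (-(2*v^2 + 2*v - 12)) dv = 125/3.

125/3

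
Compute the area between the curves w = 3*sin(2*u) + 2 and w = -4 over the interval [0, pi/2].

3 + 3*pi

On [0, pi/2], (3*sin(2*u) + 2) - (-4) = 3*sin(2*u) + 6 is ≥ 0 throughout, so the area is a single integral of |3*sin(2*u) + 6|.
∫[0,pi/2] (3*sin(2*u) + 6) du = 3 + 3*pi.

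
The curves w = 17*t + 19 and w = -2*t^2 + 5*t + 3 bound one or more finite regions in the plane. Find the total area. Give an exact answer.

8/3

Set the curves equal: 17*t + 19 = -2*t^2 + 5*t + 3, so 2*t^2 + 12*t + 16 = 0, which factors as 2*(t + 2)*(t + 4) = 0. The curves meet at t = -4, -2.
On [-4, -2], w = -2*t^2 + 5*t + 3 is on top; that piece has area ∫[-4,-2] (-(2*t^2 + 12*t + 16)) dt = 8/3.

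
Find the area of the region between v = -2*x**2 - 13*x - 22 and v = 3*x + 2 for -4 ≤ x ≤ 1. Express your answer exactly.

The difference (-2*x**2 - 13*x - 22) - (3*x + 2) = -2*x**2 - 16*x - 24 changes sign at x = -2 inside [-4, 1], so split the integral there.
∫[-4,-2] (-2*x**2 - 16*x - 24) dx = 32/3.
∫[-2,1] (-2*x**2 - 16*x - 24) dx = -54; the area of that piece is 54.
Total area = 32/3 + 54 = 194/3.

194/3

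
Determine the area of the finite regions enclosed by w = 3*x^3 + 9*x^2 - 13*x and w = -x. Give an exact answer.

393/4

Set the curves equal: 3*x^3 + 9*x^2 - 13*x = -x, so 3*x^3 + 9*x^2 - 12*x = 0, which factors as 3*x*(x - 1)*(x + 4) = 0. The curves meet at x = -4, 0, 1.
On [-4, 0], w = 3*x^3 + 9*x^2 - 13*x is on top; that piece has area ∫[-4,0] (3*x^3 + 9*x^2 - 12*x) dx = 96.
On [0, 1], w = -x is on top; that piece has area ∫[0,1] (-(3*x^3 + 9*x^2 - 12*x)) dx = 9/4.
Total enclosed area = 96 + 9/4 = 393/4.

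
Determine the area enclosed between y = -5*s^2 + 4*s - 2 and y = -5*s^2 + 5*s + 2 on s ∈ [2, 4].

14

On [2, 4], (-5*s^2 + 4*s - 2) - (-5*s^2 + 5*s + 2) = -s - 4 is ≤ 0 throughout, so the area is a single integral of |-s - 4|.
∫[2,4] (-s - 4) ds = -14; the area of that piece is 14.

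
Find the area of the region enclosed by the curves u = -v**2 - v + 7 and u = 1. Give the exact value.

Both boundary curves give u as a function of v, so integrate with respect to v. Setting them equal: -v**2 - v + 6 = 0, i.e. -(v - 2)*(v + 3) = 0, so they meet at v = -3, 2.
For v in [-3, 2], u = -v**2 - v + 7 is on the right; area = ∫[-3,2] (-v**2 - v + 6) dv = 125/6.

125/6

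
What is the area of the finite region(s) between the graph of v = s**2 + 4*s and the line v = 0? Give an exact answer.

The curve meets the s-axis where s**2 + 4*s = 0, i.e. s*(s + 4) = 0, at s = -4, 0.
On [-4, 0] the curve lies below the axis; ∫[-4,0] (s**2 + 4*s) ds = -32/3, giving area 32/3.

32/3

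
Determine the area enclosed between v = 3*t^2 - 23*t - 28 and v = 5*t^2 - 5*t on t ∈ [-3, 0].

89/3

The difference (3*t^2 - 23*t - 28) - (5*t^2 - 5*t) = -2*t^2 - 18*t - 28 changes sign at t = -2 inside [-3, 0], so split the integral there.
∫[-3,-2] (-2*t^2 - 18*t - 28) dt = 13/3.
∫[-2,0] (-2*t^2 - 18*t - 28) dt = -76/3; the area of that piece is 76/3.
Total area = 13/3 + 76/3 = 89/3.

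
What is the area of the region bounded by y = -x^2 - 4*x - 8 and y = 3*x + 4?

1/6

Set the curves equal: -x^2 - 4*x - 8 = 3*x + 4, so -x^2 - 7*x - 12 = 0, which factors as -(x + 3)*(x + 4) = 0. The curves meet at x = -4, -3.
On [-4, -3], y = -x^2 - 4*x - 8 is on top; that piece has area ∫[-4,-3] (-x^2 - 7*x - 12) dx = 1/6.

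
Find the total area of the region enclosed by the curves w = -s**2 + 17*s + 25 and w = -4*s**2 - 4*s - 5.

Set the curves equal: -s**2 + 17*s + 25 = -4*s**2 - 4*s - 5, so 3*s**2 + 21*s + 30 = 0, which factors as 3*(s + 2)*(s + 5) = 0. The curves meet at s = -5, -2.
On [-5, -2], w = -4*s**2 - 4*s - 5 is on top; that piece has area ∫[-5,-2] (-(3*s**2 + 21*s + 30)) ds = 27/2.

27/2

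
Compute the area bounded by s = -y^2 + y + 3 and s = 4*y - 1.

Both boundary curves give s as a function of y, so integrate with respect to y. Setting them equal: -y^2 - 3*y + 4 = 0, i.e. -(y - 1)*(y + 4) = 0, so they meet at y = -4, 1.
For y in [-4, 1], s = -y^2 + y + 3 is on the right; area = ∫[-4,1] (-y^2 - 3*y + 4) dy = 125/6.

125/6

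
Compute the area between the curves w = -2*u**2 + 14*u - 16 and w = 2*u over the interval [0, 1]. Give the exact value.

On [0, 1], (-2*u**2 + 14*u - 16) - (2*u) = -2*u**2 + 12*u - 16 is ≤ 0 throughout, so the area is a single integral of |-2*u**2 + 12*u - 16|.
∫[0,1] (-2*u**2 + 12*u - 16) du = -32/3; the area of that piece is 32/3.

32/3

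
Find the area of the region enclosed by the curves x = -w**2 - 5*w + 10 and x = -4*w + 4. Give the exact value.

Both boundary curves give x as a function of w, so integrate with respect to w. Setting them equal: -w**2 - w + 6 = 0, i.e. -(w - 2)*(w + 3) = 0, so they meet at w = -3, 2.
For w in [-3, 2], x = -w**2 - 5*w + 10 is on the right; area = ∫[-3,2] (-w**2 - w + 6) dw = 125/6.

125/6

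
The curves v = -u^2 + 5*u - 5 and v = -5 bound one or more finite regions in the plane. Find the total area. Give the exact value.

Set the curves equal: -u^2 + 5*u - 5 = -5, so -u^2 + 5*u = 0, which factors as -u*(u - 5) = 0. The curves meet at u = 0, 5.
On [0, 5], v = -u^2 + 5*u - 5 is on top; that piece has area ∫[0,5] (-u^2 + 5*u) du = 125/6.

125/6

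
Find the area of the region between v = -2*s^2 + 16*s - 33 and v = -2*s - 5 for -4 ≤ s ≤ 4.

1016/3

The difference (-2*s^2 + 16*s - 33) - (-2*s - 5) = -2*s^2 + 18*s - 28 changes sign at s = 2 inside [-4, 4], so split the integral there.
∫[-4,2] (-2*s^2 + 18*s - 28) ds = -324; the area of that piece is 324.
∫[2,4] (-2*s^2 + 18*s - 28) ds = 44/3.
Total area = 324 + 44/3 = 1016/3.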